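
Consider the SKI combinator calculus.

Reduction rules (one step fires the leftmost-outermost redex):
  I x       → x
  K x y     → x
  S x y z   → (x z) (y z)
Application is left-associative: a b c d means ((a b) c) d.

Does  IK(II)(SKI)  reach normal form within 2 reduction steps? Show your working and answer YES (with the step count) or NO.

Answer: NO — after 2 steps the term is II, not yet normal

Reduction:
  start: IK(II)(SKI)
  [1] K(II)(SKI)
  [2] II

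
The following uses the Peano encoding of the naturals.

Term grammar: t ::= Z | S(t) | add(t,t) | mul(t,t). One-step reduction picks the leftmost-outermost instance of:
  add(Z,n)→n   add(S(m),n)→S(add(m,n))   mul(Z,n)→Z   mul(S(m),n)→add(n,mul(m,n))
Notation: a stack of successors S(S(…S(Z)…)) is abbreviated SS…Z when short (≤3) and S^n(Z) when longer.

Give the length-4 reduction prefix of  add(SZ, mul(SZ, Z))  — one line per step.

  start: add(SZ, mul(SZ, Z))
  →1  S(add(Z, mul(SZ, Z)))
  →2  S(mul(SZ, Z))
  →3  S(add(Z, mul(Z, Z)))
  →4  S(mul(Z, Z))

Answer: after 4 steps: S(mul(Z, Z))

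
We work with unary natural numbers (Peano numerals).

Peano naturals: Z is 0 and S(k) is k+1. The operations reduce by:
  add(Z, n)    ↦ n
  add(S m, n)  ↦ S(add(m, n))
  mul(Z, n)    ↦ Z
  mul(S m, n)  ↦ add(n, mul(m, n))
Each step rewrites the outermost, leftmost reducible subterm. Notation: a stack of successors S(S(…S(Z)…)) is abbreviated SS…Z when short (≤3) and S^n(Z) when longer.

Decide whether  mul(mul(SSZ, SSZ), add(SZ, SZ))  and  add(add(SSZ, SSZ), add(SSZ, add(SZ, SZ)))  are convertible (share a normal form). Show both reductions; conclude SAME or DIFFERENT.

Term A:
  start: mul(mul(SSZ, SSZ), add(SZ, SZ))
  step 1: mul(add(SSZ, mul(SZ, SSZ)), add(SZ, SZ))
  step 2: mul(S(add(SZ, mul(SZ, SSZ))), add(SZ, SZ))
  step 3: add(add(SZ, SZ), mul(add(SZ, mul(SZ, SSZ)), add(SZ, SZ)))
  step 4: add(S(add(Z, SZ)), mul(add(SZ, mul(SZ, SSZ)), add(SZ, SZ)))
  step 5: S(add(add(Z, SZ), mul(add(SZ, mul(SZ, SSZ)), add(SZ, SZ))))
  step 6: S(add(SZ, mul(add(SZ, mul(SZ, SSZ)), add(SZ, SZ))))
  step 7: S(S(add(Z, mul(add(SZ, mul(SZ, SSZ)), add(SZ, SZ)))))
  step 8: S(S(mul(add(SZ, mul(SZ, SSZ)), add(SZ, SZ))))
  step 9: S(S(mul(S(add(Z, mul(SZ, SSZ))), add(SZ, SZ))))
  step 10: S(S(add(add(SZ, SZ), mul(add(Z, mul(SZ, SSZ)), add(SZ, SZ)))))
  step 11: S(S(add(S(add(Z, SZ)), mul(add(Z, mul(SZ, SSZ)), add(SZ, SZ)))))
  step 12: S(S(S(add(add(Z, SZ), mul(add(Z, mul(SZ, SSZ)), add(SZ, SZ))))))
  step 13: S(S(S(add(SZ, mul(add(Z, mul(SZ, SSZ)), add(SZ, SZ))))))
  step 14: S(S(S(S(add(Z, mul(add(Z, mul(SZ, SSZ)), add(SZ, SZ)))))))
  step 15: S(S(S(S(mul(add(Z, mul(SZ, SSZ)), add(SZ, SZ))))))
  step 16: S(S(S(S(mul(mul(SZ, SSZ), add(SZ, SZ))))))
  step 17: S(S(S(S(mul(add(SSZ, mul(Z, SSZ)), add(SZ, SZ))))))
  step 18: S(S(S(S(mul(S(add(SZ, mul(Z, SSZ))), add(SZ, SZ))))))
  step 19: S(S(S(S(add(add(SZ, SZ), mul(add(SZ, mul(Z, SSZ)), add(SZ, SZ)))))))
  step 20: S(S(S(S(add(S(add(Z, SZ)), mul(add(SZ, mul(Z, SSZ)), add(SZ, SZ)))))))
  step 21: S(S(S(S(S(add(add(Z, SZ), mul(add(SZ, mul(Z, SSZ)), add(SZ, SZ))))))))
  step 22: S(S(S(S(S(add(SZ, mul(add(SZ, mul(Z, SSZ)), add(SZ, SZ))))))))
  step 23: S(S(S(S(S(S(add(Z, mul(add(SZ, mul(Z, SSZ)), add(SZ, SZ)))))))))
  step 24: S(S(S(S(S(S(mul(add(SZ, mul(Z, SSZ)), add(SZ, SZ))))))))
  step 25: S(S(S(S(S(S(mul(S(add(Z, mul(Z, SSZ))), add(SZ, SZ))))))))
  step 26: S(S(S(S(S(S(add(add(SZ, SZ), mul(add(Z, mul(Z, SSZ)), add(SZ, SZ)))))))))
  step 27: S(S(S(S(S(S(add(S(add(Z, SZ)), mul(add(Z, mul(Z, SSZ)), add(SZ, SZ)))))))))
  step 28: S(S(S(S(S(S(S(add(add(Z, SZ), mul(add(Z, mul(Z, SSZ)), add(SZ, SZ))))))))))
  step 29: S(S(S(S(S(S(S(add(SZ, mul(add(Z, mul(Z, SSZ)), add(SZ, SZ))))))))))
  step 30: S(S(S(S(S(S(S(S(add(Z, mul(add(Z, mul(Z, SSZ)), add(SZ, SZ)))))))))))
  step 31: S(S(S(S(S(S(S(S(mul(add(Z, mul(Z, SSZ)), add(SZ, SZ))))))))))
  step 32: S(S(S(S(S(S(S(S(mul(mul(Z, SSZ), add(SZ, SZ))))))))))
  step 33: S(S(S(S(S(S(S(S(mul(Z, add(SZ, SZ))))))))))
  step 34: S^8(Z)

Term B:
  start: add(add(SSZ, SSZ), add(SSZ, add(SZ, SZ)))
  step 1: add(S(add(SZ, SSZ)), add(SSZ, add(SZ, SZ)))
  step 2: S(add(add(SZ, SSZ), add(SSZ, add(SZ, SZ))))
  step 3: S(add(S(add(Z, SSZ)), add(SSZ, add(SZ, SZ))))
  step 4: S(S(add(add(Z, SSZ), add(SSZ, add(SZ, SZ)))))
  step 5: S(S(add(SSZ, add(SSZ, add(SZ, SZ)))))
  step 6: S(S(S(add(SZ, add(SSZ, add(SZ, SZ))))))
  step 7: S(S(S(S(add(Z, add(SSZ, add(SZ, SZ)))))))
  step 8: S(S(S(S(add(SSZ, add(SZ, SZ))))))
  step 9: S(S(S(S(S(add(SZ, add(SZ, SZ)))))))
  step 10: S(S(S(S(S(S(add(Z, add(SZ, SZ))))))))
  step 11: S(S(S(S(S(S(add(SZ, SZ)))))))
  step 12: S(S(S(S(S(S(S(add(Z, SZ))))))))
  step 13: S^8(Z)

Answer: SAME — A ⇓ S^8(Z), B ⇓ S^8(Z)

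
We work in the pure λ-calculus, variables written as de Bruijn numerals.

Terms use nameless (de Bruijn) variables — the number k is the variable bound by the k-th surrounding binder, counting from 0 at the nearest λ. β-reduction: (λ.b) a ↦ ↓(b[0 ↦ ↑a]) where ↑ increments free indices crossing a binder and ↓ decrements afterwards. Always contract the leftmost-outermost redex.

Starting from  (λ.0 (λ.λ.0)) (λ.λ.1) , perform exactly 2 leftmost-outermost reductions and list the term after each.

Answer: after 2 steps: λ.λ.λ.0

Reduction:
  start: (λ.0 (λ.λ.0)) (λ.λ.1)
  →1  (λ.λ.1) (λ.λ.0)
  →2  λ.λ.λ.0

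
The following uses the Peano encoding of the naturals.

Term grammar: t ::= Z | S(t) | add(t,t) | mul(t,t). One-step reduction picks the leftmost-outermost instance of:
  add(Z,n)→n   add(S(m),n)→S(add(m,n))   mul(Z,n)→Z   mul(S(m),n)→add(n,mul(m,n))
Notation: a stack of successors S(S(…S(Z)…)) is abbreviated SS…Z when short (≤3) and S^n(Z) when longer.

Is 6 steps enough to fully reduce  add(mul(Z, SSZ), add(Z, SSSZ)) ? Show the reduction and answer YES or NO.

  start: add(mul(Z, SSZ), add(Z, SSSZ))
  [1] add(Z, add(Z, SSSZ))
  [2] add(Z, SSSZ)
  [3] SSSZ

Answer: YES — reaches normal form SSSZ in 3 ≤ 6 steps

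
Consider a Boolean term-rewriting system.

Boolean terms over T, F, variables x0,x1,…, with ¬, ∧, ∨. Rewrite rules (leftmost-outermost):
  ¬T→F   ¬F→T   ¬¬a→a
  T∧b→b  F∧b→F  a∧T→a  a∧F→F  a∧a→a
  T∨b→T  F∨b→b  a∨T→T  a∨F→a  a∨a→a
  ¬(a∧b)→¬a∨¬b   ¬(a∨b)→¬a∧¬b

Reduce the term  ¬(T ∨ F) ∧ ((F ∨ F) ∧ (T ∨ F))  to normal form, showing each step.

  start: ¬(T ∨ F) ∧ ((F ∨ F) ∧ (T ∨ F))
  [1] (¬T ∧ ¬F) ∧ ((F ∨ F) ∧ (T ∨ F))
  [2] (F ∧ ¬F) ∧ ((F ∨ F) ∧ (T ∨ F))
  [3] F ∧ ((F ∨ F) ∧ (T ∨ F))
  [4] F

Answer: normal form = F  (in 4 steps)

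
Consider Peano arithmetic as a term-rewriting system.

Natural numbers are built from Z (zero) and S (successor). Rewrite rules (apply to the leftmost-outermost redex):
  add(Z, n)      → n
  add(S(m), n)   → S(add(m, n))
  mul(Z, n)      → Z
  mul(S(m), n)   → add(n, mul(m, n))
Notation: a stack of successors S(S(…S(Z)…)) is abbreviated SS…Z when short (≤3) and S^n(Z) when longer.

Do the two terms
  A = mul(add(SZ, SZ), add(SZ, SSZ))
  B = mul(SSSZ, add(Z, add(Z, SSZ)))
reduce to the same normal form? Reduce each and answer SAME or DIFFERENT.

Term A:
  start: mul(add(SZ, SZ), add(SZ, SSZ))
  [1] mul(S(add(Z, SZ)), add(SZ, SSZ))
  [2] add(add(SZ, SSZ), mul(add(Z, SZ), add(SZ, SSZ)))
  [3] add(S(add(Z, SSZ)), mul(add(Z, SZ), add(SZ, SSZ)))
  [4] S(add(add(Z, SSZ), mul(add(Z, SZ), add(SZ, SSZ))))
  [5] S(add(SSZ, mul(add(Z, SZ), add(SZ, SSZ))))
  [6] S(S(add(SZ, mul(add(Z, SZ), add(SZ, SSZ)))))
  [7] S(S(S(add(Z, mul(add(Z, SZ), add(SZ, SSZ))))))
  [8] S(S(S(mul(add(Z, SZ), add(SZ, SSZ)))))
  [9] S(S(S(mul(SZ, add(SZ, SSZ)))))
  [10] S(S(S(add(add(SZ, SSZ), mul(Z, add(SZ, SSZ))))))
  [11] S(S(S(add(S(add(Z, SSZ)), mul(Z, add(SZ, SSZ))))))
  [12] S(S(S(S(add(add(Z, SSZ), mul(Z, add(SZ, SSZ)))))))
  [13] S(S(S(S(add(SSZ, mul(Z, add(SZ, SSZ)))))))
  [14] S(S(S(S(S(add(SZ, mul(Z, add(SZ, SSZ))))))))
  [15] S(S(S(S(S(S(add(Z, mul(Z, add(SZ, SSZ)))))))))
  [16] S(S(S(S(S(S(mul(Z, add(SZ, SSZ))))))))
  [17] S^6(Z)

Term B:
  start: mul(SSSZ, add(Z, add(Z, SSZ)))
  [1] add(add(Z, add(Z, SSZ)), mul(SSZ, add(Z, add(Z, SSZ))))
  [2] add(add(Z, SSZ), mul(SSZ, add(Z, add(Z, SSZ))))
  [3] add(SSZ, mul(SSZ, add(Z, add(Z, SSZ))))
  [4] S(add(SZ, mul(SSZ, add(Z, add(Z, SSZ)))))
  [5] S(S(add(Z, mul(SSZ, add(Z, add(Z, SSZ))))))
  [6] S(S(mul(SSZ, add(Z, add(Z, SSZ)))))
  [7] S(S(add(add(Z, add(Z, SSZ)), mul(SZ, add(Z, add(Z, SSZ))))))
  [8] S(S(add(add(Z, SSZ), mul(SZ, add(Z, add(Z, SSZ))))))
  [9] S(S(add(SSZ, mul(SZ, add(Z, add(Z, SSZ))))))
  [10] S(S(S(add(SZ, mul(SZ, add(Z, add(Z, SSZ)))))))
  [11] S(S(S(S(add(Z, mul(SZ, add(Z, add(Z, SSZ))))))))
  [12] S(S(S(S(mul(SZ, add(Z, add(Z, SSZ)))))))
  [13] S(S(S(S(add(add(Z, add(Z, SSZ)), mul(Z, add(Z, add(Z, SSZ))))))))
  [14] S(S(S(S(add(add(Z, SSZ), mul(Z, add(Z, add(Z, SSZ))))))))
  [15] S(S(S(S(add(SSZ, mul(Z, add(Z, add(Z, SSZ))))))))
  [16] S(S(S(S(S(add(SZ, mul(Z, add(Z, add(Z, SSZ)))))))))
  [17] S(S(S(S(S(S(add(Z, mul(Z, add(Z, add(Z, SSZ))))))))))
  [18] S(S(S(S(S(S(mul(Z, add(Z, add(Z, SSZ)))))))))
  [19] S^6(Z)

Answer: SAME — A ⇓ S^6(Z), B ⇓ S^6(Z)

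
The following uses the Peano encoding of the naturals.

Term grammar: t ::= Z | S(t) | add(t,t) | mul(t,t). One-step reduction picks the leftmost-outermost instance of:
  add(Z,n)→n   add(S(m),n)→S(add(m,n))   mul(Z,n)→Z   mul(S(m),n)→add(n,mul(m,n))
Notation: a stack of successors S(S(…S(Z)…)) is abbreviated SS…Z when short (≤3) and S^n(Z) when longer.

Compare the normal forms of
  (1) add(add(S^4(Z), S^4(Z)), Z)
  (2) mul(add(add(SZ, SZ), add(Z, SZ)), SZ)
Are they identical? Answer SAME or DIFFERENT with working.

Answer: DIFFERENT — A ⇓ S^8(Z), B ⇓ SSSZ

Working:
Term A:
  start: add(add(S^4(Z), S^4(Z)), Z)
  step 1: add(S(add(SSSZ, S^4(Z))), Z)
  step 2: S(add(add(SSSZ, S^4(Z)), Z))
  step 3: S(add(S(add(SSZ, S^4(Z))), Z))
  step 4: S(S(add(add(SSZ, S^4(Z)), Z)))
  step 5: S(S(add(S(add(SZ, S^4(Z))), Z)))
  step 6: S(S(S(add(add(SZ, S^4(Z)), Z))))
  step 7: S(S(S(add(S(add(Z, S^4(Z))), Z))))
  step 8: S(S(S(S(add(add(Z, S^4(Z)), Z)))))
  step 9: S(S(S(S(add(S^4(Z), Z)))))
  step 10: S(S(S(S(S(add(SSSZ, Z))))))
  step 11: S(S(S(S(S(S(add(SSZ, Z)))))))
  step 12: S(S(S(S(S(S(S(add(SZ, Z))))))))
  step 13: S(S(S(S(S(S(S(S(add(Z, Z)))))))))
  step 14: S^8(Z)

Term B:
  start: mul(add(add(SZ, SZ), add(Z, SZ)), SZ)
  step 1: mul(add(S(add(Z, SZ)), add(Z, SZ)), SZ)
  step 2: mul(S(add(add(Z, SZ), add(Z, SZ))), SZ)
  step 3: add(SZ, mul(add(add(Z, SZ), add(Z, SZ)), SZ))
  step 4: S(add(Z, mul(add(add(Z, SZ), add(Z, SZ)), SZ)))
  step 5: S(mul(add(add(Z, SZ), add(Z, SZ)), SZ))
  step 6: S(mul(add(SZ, add(Z, SZ)), SZ))
  step 7: S(mul(S(add(Z, add(Z, SZ))), SZ))
  step 8: S(add(SZ, mul(add(Z, add(Z, SZ)), SZ)))
  step 9: S(S(add(Z, mul(add(Z, add(Z, SZ)), SZ))))
  step 10: S(S(mul(add(Z, add(Z, SZ)), SZ)))
  step 11: S(S(mul(add(Z, SZ), SZ)))
  step 12: S(S(mul(SZ, SZ)))
  step 13: S(S(add(SZ, mul(Z, SZ))))
  step 14: S(S(S(add(Z, mul(Z, SZ)))))
  step 15: S(S(S(mul(Z, SZ))))
  step 16: SSSZ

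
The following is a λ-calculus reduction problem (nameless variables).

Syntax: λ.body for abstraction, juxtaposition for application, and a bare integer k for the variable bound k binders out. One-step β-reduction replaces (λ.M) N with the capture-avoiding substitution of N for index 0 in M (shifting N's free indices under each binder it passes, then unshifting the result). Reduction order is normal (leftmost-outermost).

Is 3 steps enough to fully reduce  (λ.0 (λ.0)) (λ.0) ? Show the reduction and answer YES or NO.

  start: (λ.0 (λ.0)) (λ.0)
  [1] (λ.0) (λ.0)
  [2] λ.0

Answer: YES — reaches normal form λ.0 in 2 ≤ 3 steps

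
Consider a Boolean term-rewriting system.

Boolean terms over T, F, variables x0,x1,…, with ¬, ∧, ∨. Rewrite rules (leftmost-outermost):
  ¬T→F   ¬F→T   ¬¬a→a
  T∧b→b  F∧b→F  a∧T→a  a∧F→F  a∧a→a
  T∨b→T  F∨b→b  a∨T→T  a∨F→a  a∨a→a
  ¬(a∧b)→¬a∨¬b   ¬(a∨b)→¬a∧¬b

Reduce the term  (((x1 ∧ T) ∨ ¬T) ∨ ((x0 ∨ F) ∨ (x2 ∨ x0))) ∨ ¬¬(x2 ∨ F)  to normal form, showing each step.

Answer: normal form = (x1 ∨ (x0 ∨ (x2 ∨ x0))) ∨ x2  (in 6 steps)

Derivation:
  start: (((x1 ∧ T) ∨ ¬T) ∨ ((x0 ∨ F) ∨ (x2 ∨ x0))) ∨ ¬¬(x2 ∨ F)
  step 1: ((x1 ∨ ¬T) ∨ ((x0 ∨ F) ∨ (x2 ∨ x0))) ∨ ¬¬(x2 ∨ F)
  step 2: ((x1 ∨ F) ∨ ((x0 ∨ F) ∨ (x2 ∨ x0))) ∨ ¬¬(x2 ∨ F)
  step 3: (x1 ∨ ((x0 ∨ F) ∨ (x2 ∨ x0))) ∨ ¬¬(x2 ∨ F)
  step 4: (x1 ∨ (x0 ∨ (x2 ∨ x0))) ∨ ¬¬(x2 ∨ F)
  step 5: (x1 ∨ (x0 ∨ (x2 ∨ x0))) ∨ (x2 ∨ F)
  step 6: (x1 ∨ (x0 ∨ (x2 ∨ x0))) ∨ x2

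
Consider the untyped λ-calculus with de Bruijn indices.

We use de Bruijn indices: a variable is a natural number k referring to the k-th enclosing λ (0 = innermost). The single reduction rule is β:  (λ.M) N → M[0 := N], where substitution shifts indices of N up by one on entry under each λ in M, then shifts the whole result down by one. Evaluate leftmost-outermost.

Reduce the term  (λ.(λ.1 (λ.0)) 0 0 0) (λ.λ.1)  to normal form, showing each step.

Answer: normal form = λ.λ.1  (in 5 steps)

Working:
  start: (λ.(λ.1 (λ.0)) 0 0 0) (λ.λ.1)
  [1] (λ.(λ.λ.1) (λ.0)) (λ.λ.1) (λ.λ.1) (λ.λ.1)
  [2] (λ.λ.1) (λ.0) (λ.λ.1) (λ.λ.1)
  [3] (λ.λ.0) (λ.λ.1) (λ.λ.1)
  [4] (λ.0) (λ.λ.1)
  [5] λ.λ.1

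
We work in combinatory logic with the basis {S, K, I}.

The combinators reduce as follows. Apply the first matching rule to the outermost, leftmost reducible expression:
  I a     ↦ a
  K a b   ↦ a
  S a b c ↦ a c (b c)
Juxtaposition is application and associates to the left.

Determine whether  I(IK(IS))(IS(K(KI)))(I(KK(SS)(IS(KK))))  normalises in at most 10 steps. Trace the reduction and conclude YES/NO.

Answer: YES — reaches normal form S(K(S(KK))) in 7 ≤ 10 steps

Derivation:
  start: I(IK(IS))(IS(K(KI)))(I(KK(SS)(IS(KK))))
  step 1: IK(IS)(IS(K(KI)))(I(KK(SS)(IS(KK))))
  step 2: K(IS)(IS(K(KI)))(I(KK(SS)(IS(KK))))
  step 3: IS(I(KK(SS)(IS(KK))))
  step 4: S(I(KK(SS)(IS(KK))))
  step 5: S(KK(SS)(IS(KK)))
  step 6: S(K(IS(KK)))
  step 7: S(K(S(KK)))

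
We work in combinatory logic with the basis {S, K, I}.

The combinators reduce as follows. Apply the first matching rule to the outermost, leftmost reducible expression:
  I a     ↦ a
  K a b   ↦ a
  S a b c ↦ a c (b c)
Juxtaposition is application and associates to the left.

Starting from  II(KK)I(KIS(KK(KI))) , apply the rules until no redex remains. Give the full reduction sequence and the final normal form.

  start: II(KK)I(KIS(KK(KI)))
  →1  I(KK)I(KIS(KK(KI)))
  →2  KKI(KIS(KK(KI)))
  →3  K(KIS(KK(KI)))
  →4  K(I(KK(KI)))
  →5  K(KK(KI))
  →6  KK

Answer: normal form = KK  (in 6 steps)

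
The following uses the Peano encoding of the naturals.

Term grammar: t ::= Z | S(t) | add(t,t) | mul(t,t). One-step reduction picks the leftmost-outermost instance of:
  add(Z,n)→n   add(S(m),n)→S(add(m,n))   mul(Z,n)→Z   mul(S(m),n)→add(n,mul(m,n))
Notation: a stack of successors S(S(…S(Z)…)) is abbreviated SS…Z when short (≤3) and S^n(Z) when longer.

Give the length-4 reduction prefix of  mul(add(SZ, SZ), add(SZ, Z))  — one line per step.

  start: mul(add(SZ, SZ), add(SZ, Z))
  →1  mul(S(add(Z, SZ)), add(SZ, Z))
  →2  add(add(SZ, Z), mul(add(Z, SZ), add(SZ, Z)))
  →3  add(S(add(Z, Z)), mul(add(Z, SZ), add(SZ, Z)))
  →4  S(add(add(Z, Z), mul(add(Z, SZ), add(SZ, Z))))

Answer: after 4 steps: S(add(add(Z, Z), mul(add(Z, SZ), add(SZ, Z))))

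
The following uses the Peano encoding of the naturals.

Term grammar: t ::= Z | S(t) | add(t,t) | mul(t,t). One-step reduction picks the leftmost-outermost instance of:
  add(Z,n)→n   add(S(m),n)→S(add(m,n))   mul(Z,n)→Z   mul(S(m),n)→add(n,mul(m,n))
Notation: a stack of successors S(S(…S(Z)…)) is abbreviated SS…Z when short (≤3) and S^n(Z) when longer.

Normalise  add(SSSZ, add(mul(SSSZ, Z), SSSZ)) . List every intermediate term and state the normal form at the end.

Answer: normal form = S^6(Z)  (in 12 steps)

Reduction:
  start: add(SSSZ, add(mul(SSSZ, Z), SSSZ))
  step 1: S(add(SSZ, add(mul(SSSZ, Z), SSSZ)))
  step 2: S(S(add(SZ, add(mul(SSSZ, Z), SSSZ))))
  step 3: S(S(S(add(Z, add(mul(SSSZ, Z), SSSZ)))))
  step 4: S(S(S(add(mul(SSSZ, Z), SSSZ))))
  step 5: S(S(S(add(add(Z, mul(SSZ, Z)), SSSZ))))
  step 6: S(S(S(add(mul(SSZ, Z), SSSZ))))
  step 7: S(S(S(add(add(Z, mul(SZ, Z)), SSSZ))))
  step 8: S(S(S(add(mul(SZ, Z), SSSZ))))
  step 9: S(S(S(add(add(Z, mul(Z, Z)), SSSZ))))
  step 10: S(S(S(add(mul(Z, Z), SSSZ))))
  step 11: S(S(S(add(Z, SSSZ))))
  step 12: S^6(Z)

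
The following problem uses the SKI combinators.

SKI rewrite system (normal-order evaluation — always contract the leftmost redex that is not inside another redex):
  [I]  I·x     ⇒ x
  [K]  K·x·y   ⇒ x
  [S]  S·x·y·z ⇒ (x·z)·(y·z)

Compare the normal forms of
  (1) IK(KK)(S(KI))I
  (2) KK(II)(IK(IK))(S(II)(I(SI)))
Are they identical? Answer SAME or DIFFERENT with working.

Answer: DIFFERENT — A ⇓ K, B ⇓ KK

Working:
Term A:
  start: IK(KK)(S(KI))I
  →1  K(KK)(S(KI))I
  →2  KKI
  →3  K

Term B:
  start: KK(II)(IK(IK))(S(II)(I(SI)))
  →1  K(IK(IK))(S(II)(I(SI)))
  →2  IK(IK)
  →3  K(IK)
  →4  KK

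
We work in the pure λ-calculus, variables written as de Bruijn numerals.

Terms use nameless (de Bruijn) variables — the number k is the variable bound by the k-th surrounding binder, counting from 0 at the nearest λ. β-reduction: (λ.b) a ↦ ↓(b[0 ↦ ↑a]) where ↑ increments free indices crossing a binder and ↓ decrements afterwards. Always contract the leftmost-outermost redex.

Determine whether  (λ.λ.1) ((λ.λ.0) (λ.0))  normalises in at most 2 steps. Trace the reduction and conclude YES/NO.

Answer: YES — reaches normal form λ.λ.0 in 2 ≤ 2 steps

Working:
  start: (λ.λ.1) ((λ.λ.0) (λ.0))
  →1  λ.(λ.λ.0) (λ.0)
  →2  λ.λ.0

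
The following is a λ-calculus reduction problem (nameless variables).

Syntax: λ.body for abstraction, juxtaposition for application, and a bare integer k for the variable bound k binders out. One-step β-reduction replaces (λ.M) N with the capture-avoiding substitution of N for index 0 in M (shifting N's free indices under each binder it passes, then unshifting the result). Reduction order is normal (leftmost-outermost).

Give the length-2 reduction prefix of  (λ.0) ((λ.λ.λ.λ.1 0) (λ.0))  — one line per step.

Answer: after 2 steps: λ.λ.λ.1 0

Working:
  start: (λ.0) ((λ.λ.λ.λ.1 0) (λ.0))
  step 1: (λ.λ.λ.λ.1 0) (λ.0)
  step 2: λ.λ.λ.1 0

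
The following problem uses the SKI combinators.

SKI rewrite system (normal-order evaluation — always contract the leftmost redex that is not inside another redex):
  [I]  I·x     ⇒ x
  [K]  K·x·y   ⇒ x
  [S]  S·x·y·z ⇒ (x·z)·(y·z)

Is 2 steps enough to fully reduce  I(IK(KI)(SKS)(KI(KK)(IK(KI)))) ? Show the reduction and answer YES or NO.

Answer: NO — after 2 steps the term is K(KI)(SKS)(KI(KK)(IK(KI))), not yet normal

Working:
  start: I(IK(KI)(SKS)(KI(KK)(IK(KI))))
  →1  IK(KI)(SKS)(KI(KK)(IK(KI)))
  →2  K(KI)(SKS)(KI(KK)(IK(KI)))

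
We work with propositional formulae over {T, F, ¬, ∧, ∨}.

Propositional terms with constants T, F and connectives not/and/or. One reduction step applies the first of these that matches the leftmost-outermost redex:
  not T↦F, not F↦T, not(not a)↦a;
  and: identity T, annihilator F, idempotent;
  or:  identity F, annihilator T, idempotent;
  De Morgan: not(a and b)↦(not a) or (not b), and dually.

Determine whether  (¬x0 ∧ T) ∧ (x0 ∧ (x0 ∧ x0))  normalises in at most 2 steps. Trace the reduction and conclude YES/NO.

Answer: NO — after 2 steps the term is ¬x0 ∧ (x0 ∧ x0), not yet normal

Reduction:
  start: (¬x0 ∧ T) ∧ (x0 ∧ (x0 ∧ x0))
  [1] ¬x0 ∧ (x0 ∧ (x0 ∧ x0))
  [2] ¬x0 ∧ (x0 ∧ x0)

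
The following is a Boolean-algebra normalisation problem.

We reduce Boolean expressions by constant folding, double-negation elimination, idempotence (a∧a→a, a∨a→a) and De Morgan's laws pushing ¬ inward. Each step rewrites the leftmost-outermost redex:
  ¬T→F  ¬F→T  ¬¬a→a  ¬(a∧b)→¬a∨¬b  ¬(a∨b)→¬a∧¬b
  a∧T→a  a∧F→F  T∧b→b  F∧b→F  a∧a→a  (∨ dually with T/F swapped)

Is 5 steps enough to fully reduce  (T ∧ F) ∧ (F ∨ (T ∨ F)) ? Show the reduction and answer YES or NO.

  start: (T ∧ F) ∧ (F ∨ (T ∨ F))
  →1  F ∧ (F ∨ (T ∨ F))
  →2  F

Answer: YES — reaches normal form F in 2 ≤ 5 steps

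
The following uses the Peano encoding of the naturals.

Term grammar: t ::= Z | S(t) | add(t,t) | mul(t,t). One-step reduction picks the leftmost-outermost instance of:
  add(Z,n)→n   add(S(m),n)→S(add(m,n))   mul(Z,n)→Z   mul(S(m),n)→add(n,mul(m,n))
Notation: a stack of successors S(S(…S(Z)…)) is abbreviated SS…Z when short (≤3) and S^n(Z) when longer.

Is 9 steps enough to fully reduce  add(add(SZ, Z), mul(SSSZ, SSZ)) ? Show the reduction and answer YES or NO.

Answer: NO — after 9 steps the term is S(S(S(add(SSZ, mul(SZ, SSZ))))), not yet normal

Reduction:
  start: add(add(SZ, Z), mul(SSSZ, SSZ))
  [1] add(S(add(Z, Z)), mul(SSSZ, SSZ))
  [2] S(add(add(Z, Z), mul(SSSZ, SSZ)))
  [3] S(add(Z, mul(SSSZ, SSZ)))
  [4] S(mul(SSSZ, SSZ))
  [5] S(add(SSZ, mul(SSZ, SSZ)))
  [6] S(S(add(SZ, mul(SSZ, SSZ))))
  [7] S(S(S(add(Z, mul(SSZ, SSZ)))))
  [8] S(S(S(mul(SSZ, SSZ))))
  [9] S(S(S(add(SSZ, mul(SZ, SSZ)))))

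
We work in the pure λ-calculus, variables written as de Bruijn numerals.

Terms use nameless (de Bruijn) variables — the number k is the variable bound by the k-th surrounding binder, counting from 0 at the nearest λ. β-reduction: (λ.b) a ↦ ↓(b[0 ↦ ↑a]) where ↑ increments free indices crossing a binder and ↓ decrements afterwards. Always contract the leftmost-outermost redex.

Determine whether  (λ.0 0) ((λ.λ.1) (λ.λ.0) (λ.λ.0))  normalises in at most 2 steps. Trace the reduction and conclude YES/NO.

  start: (λ.0 0) ((λ.λ.1) (λ.λ.0) (λ.λ.0))
  →1  (λ.λ.1) (λ.λ.0) (λ.λ.0) ((λ.λ.1) (λ.λ.0) (λ.λ.0))
  →2  (λ.λ.λ.0) (λ.λ.0) ((λ.λ.1) (λ.λ.0) (λ.λ.0))

Answer: NO — after 2 steps the term is (λ.λ.λ.0) (λ.λ.0) ((λ.λ.1) (λ.λ.0) (λ.λ.0)), not yet normal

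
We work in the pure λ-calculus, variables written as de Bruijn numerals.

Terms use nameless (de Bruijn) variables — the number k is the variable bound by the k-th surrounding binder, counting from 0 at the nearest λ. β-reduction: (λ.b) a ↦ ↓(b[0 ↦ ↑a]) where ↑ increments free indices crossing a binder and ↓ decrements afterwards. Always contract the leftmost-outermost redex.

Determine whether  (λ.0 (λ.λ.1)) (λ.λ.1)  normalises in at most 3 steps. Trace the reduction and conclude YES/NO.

Answer: YES — reaches normal form λ.λ.λ.1 in 2 ≤ 3 steps

Derivation:
  start: (λ.0 (λ.λ.1)) (λ.λ.1)
  step 1: (λ.λ.1) (λ.λ.1)
  step 2: λ.λ.λ.1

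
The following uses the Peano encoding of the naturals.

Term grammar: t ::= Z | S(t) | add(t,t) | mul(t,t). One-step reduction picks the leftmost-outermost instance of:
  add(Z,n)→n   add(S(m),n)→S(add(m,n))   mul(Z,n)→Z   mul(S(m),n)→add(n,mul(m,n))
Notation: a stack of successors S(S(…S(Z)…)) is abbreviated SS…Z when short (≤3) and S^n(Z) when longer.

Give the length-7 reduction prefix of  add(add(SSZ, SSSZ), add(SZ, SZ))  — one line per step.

Answer: after 7 steps: S(S(S(S(add(SZ, add(SZ, SZ))))))

Reduction:
  start: add(add(SSZ, SSSZ), add(SZ, SZ))
  →1  add(S(add(SZ, SSSZ)), add(SZ, SZ))
  →2  S(add(add(SZ, SSSZ), add(SZ, SZ)))
  →3  S(add(S(add(Z, SSSZ)), add(SZ, SZ)))
  →4  S(S(add(add(Z, SSSZ), add(SZ, SZ))))
  →5  S(S(add(SSSZ, add(SZ, SZ))))
  →6  S(S(S(add(SSZ, add(SZ, SZ)))))
  →7  S(S(S(S(add(SZ, add(SZ, SZ))))))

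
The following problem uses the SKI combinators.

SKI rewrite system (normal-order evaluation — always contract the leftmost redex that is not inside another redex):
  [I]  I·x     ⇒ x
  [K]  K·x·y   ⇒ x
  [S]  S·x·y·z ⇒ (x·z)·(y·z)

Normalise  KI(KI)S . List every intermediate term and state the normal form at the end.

Answer: normal form = S  (in 2 steps)

Working:
  start: KI(KI)S
  [1] IS
  [2] S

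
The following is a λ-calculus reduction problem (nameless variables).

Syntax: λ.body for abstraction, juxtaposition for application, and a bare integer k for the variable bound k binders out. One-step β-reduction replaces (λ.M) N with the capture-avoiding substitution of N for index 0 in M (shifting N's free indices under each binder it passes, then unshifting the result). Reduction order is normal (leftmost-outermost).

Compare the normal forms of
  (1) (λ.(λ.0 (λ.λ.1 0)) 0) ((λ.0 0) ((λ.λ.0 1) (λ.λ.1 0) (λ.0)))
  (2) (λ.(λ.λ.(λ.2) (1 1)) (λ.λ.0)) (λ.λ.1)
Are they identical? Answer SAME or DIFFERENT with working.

Term A:
  start: (λ.(λ.0 (λ.λ.1 0)) 0) ((λ.0 0) ((λ.λ.0 1) (λ.λ.1 0) (λ.0)))
  →1  (λ.0 (λ.λ.1 0)) ((λ.0 0) ((λ.λ.0 1) (λ.λ.1 0) (λ.0)))
  →2  (λ.0 0) ((λ.λ.0 1) (λ.λ.1 0) (λ.0)) (λ.λ.1 0)
  →3  (λ.λ.0 1) (λ.λ.1 0) (λ.0) ((λ.λ.0 1) (λ.λ.1 0) (λ.0)) (λ.λ.1 0)
  →4  (λ.0 (λ.λ.1 0)) (λ.0) ((λ.λ.0 1) (λ.λ.1 0) (λ.0)) (λ.λ.1 0)
  →5  (λ.0) (λ.λ.1 0) ((λ.λ.0 1) (λ.λ.1 0) (λ.0)) (λ.λ.1 0)
  →6  (λ.λ.1 0) ((λ.λ.0 1) (λ.λ.1 0) (λ.0)) (λ.λ.1 0)
  →7  (λ.(λ.λ.0 1) (λ.λ.1 0) (λ.0) 0) (λ.λ.1 0)
  →8  (λ.λ.0 1) (λ.λ.1 0) (λ.0) (λ.λ.1 0)
  →9  (λ.0 (λ.λ.1 0)) (λ.0) (λ.λ.1 0)
  →10  (λ.0) (λ.λ.1 0) (λ.λ.1 0)
  →11  (λ.λ.1 0) (λ.λ.1 0)
  →12  λ.(λ.λ.1 0) 0
  →13  λ.λ.1 0

Term B:
  start: (λ.(λ.λ.(λ.2) (1 1)) (λ.λ.0)) (λ.λ.1)
  →1  (λ.λ.(λ.2) (1 1)) (λ.λ.0)
  →2  λ.(λ.λ.λ.0) ((λ.λ.0) (λ.λ.0))
  →3  λ.λ.λ.0

Answer: DIFFERENT — A ⇓ λ.λ.1 0, B ⇓ λ.λ.λ.0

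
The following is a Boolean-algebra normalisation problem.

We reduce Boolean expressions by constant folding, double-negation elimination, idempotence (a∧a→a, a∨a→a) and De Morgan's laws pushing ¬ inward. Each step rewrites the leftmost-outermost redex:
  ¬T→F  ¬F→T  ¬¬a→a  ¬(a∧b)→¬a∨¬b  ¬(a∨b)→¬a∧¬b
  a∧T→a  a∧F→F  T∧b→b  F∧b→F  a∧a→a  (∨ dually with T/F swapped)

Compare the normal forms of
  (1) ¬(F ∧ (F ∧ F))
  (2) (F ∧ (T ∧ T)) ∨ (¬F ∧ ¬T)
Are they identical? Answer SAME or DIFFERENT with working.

Answer: DIFFERENT — A ⇓ T, B ⇓ F

Reduction:
Term A:
  start: ¬(F ∧ (F ∧ F))
  step 1: ¬F ∨ ¬(F ∧ F)
  step 2: T ∨ ¬(F ∧ F)
  step 3: T

Term B:
  start: (F ∧ (T ∧ T)) ∨ (¬F ∧ ¬T)
  step 1: F ∨ (¬F ∧ ¬T)
  step 2: ¬F ∧ ¬T
  step 3: T ∧ ¬T
  step 4: ¬T
  step 5: F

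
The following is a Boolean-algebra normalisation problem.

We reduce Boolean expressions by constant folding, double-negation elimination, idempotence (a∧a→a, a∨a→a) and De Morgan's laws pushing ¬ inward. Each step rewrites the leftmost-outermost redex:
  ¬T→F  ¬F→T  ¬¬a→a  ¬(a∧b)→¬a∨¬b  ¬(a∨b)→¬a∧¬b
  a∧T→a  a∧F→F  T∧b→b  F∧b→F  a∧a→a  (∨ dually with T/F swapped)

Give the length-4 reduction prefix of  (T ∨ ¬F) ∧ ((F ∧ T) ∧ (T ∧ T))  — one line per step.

  start: (T ∨ ¬F) ∧ ((F ∧ T) ∧ (T ∧ T))
  [1] T ∧ ((F ∧ T) ∧ (T ∧ T))
  [2] (F ∧ T) ∧ (T ∧ T)
  [3] F ∧ (T ∧ T)
  [4] F

Answer: after 4 steps: F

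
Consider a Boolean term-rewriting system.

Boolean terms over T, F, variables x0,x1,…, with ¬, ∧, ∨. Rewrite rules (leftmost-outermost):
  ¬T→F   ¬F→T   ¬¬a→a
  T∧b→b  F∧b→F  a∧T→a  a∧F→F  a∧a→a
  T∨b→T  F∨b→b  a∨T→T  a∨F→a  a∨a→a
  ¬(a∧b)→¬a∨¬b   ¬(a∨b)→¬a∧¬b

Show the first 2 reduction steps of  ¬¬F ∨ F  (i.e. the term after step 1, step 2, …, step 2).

Answer: after 2 steps: F

Working:
  start: ¬¬F ∨ F
  [1] ¬¬F
  [2] F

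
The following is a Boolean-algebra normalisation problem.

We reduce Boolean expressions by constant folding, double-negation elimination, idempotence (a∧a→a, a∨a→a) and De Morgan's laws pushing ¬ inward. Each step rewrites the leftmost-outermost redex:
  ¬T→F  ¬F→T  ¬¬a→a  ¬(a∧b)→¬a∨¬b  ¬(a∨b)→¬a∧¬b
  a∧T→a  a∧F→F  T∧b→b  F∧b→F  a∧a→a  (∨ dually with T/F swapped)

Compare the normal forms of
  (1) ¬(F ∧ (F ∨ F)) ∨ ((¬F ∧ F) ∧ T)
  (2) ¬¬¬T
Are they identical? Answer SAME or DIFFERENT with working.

Answer: DIFFERENT — A ⇓ T, B ⇓ F

Reduction:
Term A:
  start: ¬(F ∧ (F ∨ F)) ∨ ((¬F ∧ F) ∧ T)
  step 1: (¬F ∨ ¬(F ∨ F)) ∨ ((¬F ∧ F) ∧ T)
  step 2: (T ∨ ¬(F ∨ F)) ∨ ((¬F ∧ F) ∧ T)
  step 3: T ∨ ((¬F ∧ F) ∧ T)
  step 4: T

Term B:
  start: ¬¬¬T
  step 1: ¬T
  step 2: F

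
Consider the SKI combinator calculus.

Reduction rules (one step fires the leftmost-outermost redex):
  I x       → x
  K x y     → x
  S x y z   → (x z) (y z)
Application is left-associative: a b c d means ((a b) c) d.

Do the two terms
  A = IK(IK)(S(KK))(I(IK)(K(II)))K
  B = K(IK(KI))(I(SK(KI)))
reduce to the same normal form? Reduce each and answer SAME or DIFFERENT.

Answer: SAME — A ⇓ K(KI), B ⇓ K(KI)

Reduction:
Term A:
  start: IK(IK)(S(KK))(I(IK)(K(II)))K
  step 1: K(IK)(S(KK))(I(IK)(K(II)))K
  step 2: IK(I(IK)(K(II)))K
  step 3: K(I(IK)(K(II)))K
  step 4: I(IK)(K(II))
  step 5: IK(K(II))
  step 6: K(K(II))
  step 7: K(KI)

Term B:
  start: K(IK(KI))(I(SK(KI)))
  step 1: IK(KI)
  step 2: K(KI)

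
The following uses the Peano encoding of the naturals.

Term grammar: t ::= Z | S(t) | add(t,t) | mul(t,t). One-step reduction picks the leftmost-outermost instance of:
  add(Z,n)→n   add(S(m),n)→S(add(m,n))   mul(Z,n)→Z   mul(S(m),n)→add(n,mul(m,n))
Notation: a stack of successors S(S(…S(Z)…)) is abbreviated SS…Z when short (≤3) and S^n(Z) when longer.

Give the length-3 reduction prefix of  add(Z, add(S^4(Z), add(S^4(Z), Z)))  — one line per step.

  start: add(Z, add(S^4(Z), add(S^4(Z), Z)))
  [1] add(S^4(Z), add(S^4(Z), Z))
  [2] S(add(SSSZ, add(S^4(Z), Z)))
  [3] S(S(add(SSZ, add(S^4(Z), Z))))

Answer: after 3 steps: S(S(add(SSZ, add(S^4(Z), Z))))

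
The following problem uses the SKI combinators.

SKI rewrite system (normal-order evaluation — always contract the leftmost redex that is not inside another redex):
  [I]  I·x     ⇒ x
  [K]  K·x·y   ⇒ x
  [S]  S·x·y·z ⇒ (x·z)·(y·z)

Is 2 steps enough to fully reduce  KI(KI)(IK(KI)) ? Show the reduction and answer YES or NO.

  start: KI(KI)(IK(KI))
  →1  I(IK(KI))
  →2  IK(KI)

Answer: NO — after 2 steps the term is IK(KI), not yet normal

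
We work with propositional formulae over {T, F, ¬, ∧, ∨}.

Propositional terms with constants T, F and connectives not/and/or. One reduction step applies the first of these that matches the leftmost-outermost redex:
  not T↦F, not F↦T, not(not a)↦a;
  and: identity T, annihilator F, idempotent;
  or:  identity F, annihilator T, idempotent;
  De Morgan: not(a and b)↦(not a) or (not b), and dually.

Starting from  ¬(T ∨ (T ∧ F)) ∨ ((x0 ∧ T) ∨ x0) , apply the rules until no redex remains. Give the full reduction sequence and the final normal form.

Answer: normal form = x0  (in 6 steps)

Working:
  start: ¬(T ∨ (T ∧ F)) ∨ ((x0 ∧ T) ∨ x0)
  →1  (¬T ∧ ¬(T ∧ F)) ∨ ((x0 ∧ T) ∨ x0)
  →2  (F ∧ ¬(T ∧ F)) ∨ ((x0 ∧ T) ∨ x0)
  →3  F ∨ ((x0 ∧ T) ∨ x0)
  →4  (x0 ∧ T) ∨ x0
  →5  x0 ∨ x0
  →6  x0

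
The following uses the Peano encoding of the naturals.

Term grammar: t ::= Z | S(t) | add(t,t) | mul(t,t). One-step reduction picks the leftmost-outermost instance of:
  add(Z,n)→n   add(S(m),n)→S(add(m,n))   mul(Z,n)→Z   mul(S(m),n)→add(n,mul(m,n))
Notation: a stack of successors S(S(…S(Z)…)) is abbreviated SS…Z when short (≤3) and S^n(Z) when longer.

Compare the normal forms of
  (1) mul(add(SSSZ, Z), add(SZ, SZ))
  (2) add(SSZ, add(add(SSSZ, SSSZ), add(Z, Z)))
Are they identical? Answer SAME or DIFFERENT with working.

Answer: DIFFERENT — A ⇓ S^6(Z), B ⇓ S^8(Z)

Reduction:
Term A:
  start: mul(add(SSSZ, Z), add(SZ, SZ))
  step 1: mul(S(add(SSZ, Z)), add(SZ, SZ))
  step 2: add(add(SZ, SZ), mul(add(SSZ, Z), add(SZ, SZ)))
  step 3: add(S(add(Z, SZ)), mul(add(SSZ, Z), add(SZ, SZ)))
  step 4: S(add(add(Z, SZ), mul(add(SSZ, Z), add(SZ, SZ))))
  step 5: S(add(SZ, mul(add(SSZ, Z), add(SZ, SZ))))
  step 6: S(S(add(Z, mul(add(SSZ, Z), add(SZ, SZ)))))
  step 7: S(S(mul(add(SSZ, Z), add(SZ, SZ))))
  step 8: S(S(mul(S(add(SZ, Z)), add(SZ, SZ))))
  step 9: S(S(add(add(SZ, SZ), mul(add(SZ, Z), add(SZ, SZ)))))
  step 10: S(S(add(S(add(Z, SZ)), mul(add(SZ, Z), add(SZ, SZ)))))
  step 11: S(S(S(add(add(Z, SZ), mul(add(SZ, Z), add(SZ, SZ))))))
  step 12: S(S(S(add(SZ, mul(add(SZ, Z), add(SZ, SZ))))))
  step 13: S(S(S(S(add(Z, mul(add(SZ, Z), add(SZ, SZ)))))))
  step 14: S(S(S(S(mul(add(SZ, Z), add(SZ, SZ))))))
  step 15: S(S(S(S(mul(S(add(Z, Z)), add(SZ, SZ))))))
  step 16: S(S(S(S(add(add(SZ, SZ), mul(add(Z, Z), add(SZ, SZ)))))))
  step 17: S(S(S(S(add(S(add(Z, SZ)), mul(add(Z, Z), add(SZ, SZ)))))))
  step 18: S(S(S(S(S(add(add(Z, SZ), mul(add(Z, Z), add(SZ, SZ))))))))
  step 19: S(S(S(S(S(add(SZ, mul(add(Z, Z), add(SZ, SZ))))))))
  step 20: S(S(S(S(S(S(add(Z, mul(add(Z, Z), add(SZ, SZ)))))))))
  step 21: S(S(S(S(S(S(mul(add(Z, Z), add(SZ, SZ))))))))
  step 22: S(S(S(S(S(S(mul(Z, add(SZ, SZ))))))))
  step 23: S^6(Z)

Term B:
  start: add(SSZ, add(add(SSSZ, SSSZ), add(Z, Z)))
  step 1: S(add(SZ, add(add(SSSZ, SSSZ), add(Z, Z))))
  step 2: S(S(add(Z, add(add(SSSZ, SSSZ), add(Z, Z)))))
  step 3: S(S(add(add(SSSZ, SSSZ), add(Z, Z))))
  step 4: S(S(add(S(add(SSZ, SSSZ)), add(Z, Z))))
  step 5: S(S(S(add(add(SSZ, SSSZ), add(Z, Z)))))
  step 6: S(S(S(add(S(add(SZ, SSSZ)), add(Z, Z)))))
  step 7: S(S(S(S(add(add(SZ, SSSZ), add(Z, Z))))))
  step 8: S(S(S(S(add(S(add(Z, SSSZ)), add(Z, Z))))))
  step 9: S(S(S(S(S(add(add(Z, SSSZ), add(Z, Z)))))))
  step 10: S(S(S(S(S(add(SSSZ, add(Z, Z)))))))
  step 11: S(S(S(S(S(S(add(SSZ, add(Z, Z))))))))
  step 12: S(S(S(S(S(S(S(add(SZ, add(Z, Z)))))))))
  step 13: S(S(S(S(S(S(S(S(add(Z, add(Z, Z))))))))))
  step 14: S(S(S(S(S(S(S(S(add(Z, Z)))))))))
  step 15: S^8(Z)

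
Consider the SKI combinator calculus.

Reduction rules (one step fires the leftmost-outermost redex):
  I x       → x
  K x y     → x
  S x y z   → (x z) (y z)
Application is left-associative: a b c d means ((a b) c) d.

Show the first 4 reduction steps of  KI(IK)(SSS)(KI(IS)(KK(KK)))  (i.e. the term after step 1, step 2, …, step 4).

  start: KI(IK)(SSS)(KI(IS)(KK(KK)))
  step 1: I(SSS)(KI(IS)(KK(KK)))
  step 2: SSS(KI(IS)(KK(KK)))
  step 3: S(KI(IS)(KK(KK)))(S(KI(IS)(KK(KK))))
  step 4: S(I(KK(KK)))(S(KI(IS)(KK(KK))))

Answer: after 4 steps: S(I(KK(KK)))(S(KI(IS)(KK(KK))))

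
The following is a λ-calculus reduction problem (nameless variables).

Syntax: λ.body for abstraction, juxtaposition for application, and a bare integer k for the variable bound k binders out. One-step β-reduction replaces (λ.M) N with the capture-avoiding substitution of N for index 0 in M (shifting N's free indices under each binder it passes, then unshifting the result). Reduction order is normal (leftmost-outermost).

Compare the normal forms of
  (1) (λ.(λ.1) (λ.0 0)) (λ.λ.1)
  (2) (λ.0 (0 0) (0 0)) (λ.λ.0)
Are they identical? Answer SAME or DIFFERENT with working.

Term A:
  start: (λ.(λ.1) (λ.0 0)) (λ.λ.1)
  →1  (λ.λ.λ.1) (λ.0 0)
  →2  λ.λ.1

Term B:
  start: (λ.0 (0 0) (0 0)) (λ.λ.0)
  →1  (λ.λ.0) ((λ.λ.0) (λ.λ.0)) ((λ.λ.0) (λ.λ.0))
  →2  (λ.0) ((λ.λ.0) (λ.λ.0))
  →3  (λ.λ.0) (λ.λ.0)
  →4  λ.0

Answer: DIFFERENT — A ⇓ λ.λ.1, B ⇓ λ.0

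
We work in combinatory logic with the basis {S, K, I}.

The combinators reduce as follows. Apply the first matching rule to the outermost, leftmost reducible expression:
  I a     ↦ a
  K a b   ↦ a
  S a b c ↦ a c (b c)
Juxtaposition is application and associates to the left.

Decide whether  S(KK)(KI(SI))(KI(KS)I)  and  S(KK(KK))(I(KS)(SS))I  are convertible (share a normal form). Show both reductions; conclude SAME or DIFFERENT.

Term A:
  start: S(KK)(KI(SI))(KI(KS)I)
  →1  KK(KI(KS)I)(KI(SI)(KI(KS)I))
  →2  K(KI(SI)(KI(KS)I))
  →3  K(I(KI(KS)I))
  →4  K(KI(KS)I)
  →5  K(II)
  →6  KI

Term B:
  start: S(KK(KK))(I(KS)(SS))I
  →1  KK(KK)I(I(KS)(SS)I)
  →2  KI(I(KS)(SS)I)
  →3  I

Answer: DIFFERENT — A ⇓ KI, B ⇓ I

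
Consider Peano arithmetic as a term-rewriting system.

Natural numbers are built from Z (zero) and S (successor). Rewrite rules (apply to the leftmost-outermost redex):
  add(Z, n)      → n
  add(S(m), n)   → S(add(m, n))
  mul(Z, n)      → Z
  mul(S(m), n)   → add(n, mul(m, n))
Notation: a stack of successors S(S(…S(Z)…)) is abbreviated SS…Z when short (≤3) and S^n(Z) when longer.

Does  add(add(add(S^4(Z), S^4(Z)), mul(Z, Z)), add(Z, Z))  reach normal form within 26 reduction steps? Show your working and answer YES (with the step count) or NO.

  start: add(add(add(S^4(Z), S^4(Z)), mul(Z, Z)), add(Z, Z))
  →1  add(add(S(add(SSSZ, S^4(Z))), mul(Z, Z)), add(Z, Z))
  →2  add(S(add(add(SSSZ, S^4(Z)), mul(Z, Z))), add(Z, Z))
  →3  S(add(add(add(SSSZ, S^4(Z)), mul(Z, Z)), add(Z, Z)))
  →4  S(add(add(S(add(SSZ, S^4(Z))), mul(Z, Z)), add(Z, Z)))
  →5  S(add(S(add(add(SSZ, S^4(Z)), mul(Z, Z))), add(Z, Z)))
  →6  S(S(add(add(add(SSZ, S^4(Z)), mul(Z, Z)), add(Z, Z))))
  →7  S(S(add(add(S(add(SZ, S^4(Z))), mul(Z, Z)), add(Z, Z))))
  →8  S(S(add(S(add(add(SZ, S^4(Z)), mul(Z, Z))), add(Z, Z))))
  →9  S(S(S(add(add(add(SZ, S^4(Z)), mul(Z, Z)), add(Z, Z)))))
  →10  S(S(S(add(add(S(add(Z, S^4(Z))), mul(Z, Z)), add(Z, Z)))))
  →11  S(S(S(add(S(add(add(Z, S^4(Z)), mul(Z, Z))), add(Z, Z)))))
  →12  S(S(S(S(add(add(add(Z, S^4(Z)), mul(Z, Z)), add(Z, Z))))))
  →13  S(S(S(S(add(add(S^4(Z), mul(Z, Z)), add(Z, Z))))))
  →14  S(S(S(S(add(S(add(SSSZ, mul(Z, Z))), add(Z, Z))))))
  →15  S(S(S(S(S(add(add(SSSZ, mul(Z, Z)), add(Z, Z)))))))
  →16  S(S(S(S(S(add(S(add(SSZ, mul(Z, Z))), add(Z, Z)))))))
  →17  S(S(S(S(S(S(add(add(SSZ, mul(Z, Z)), add(Z, Z))))))))
  →18  S(S(S(S(S(S(add(S(add(SZ, mul(Z, Z))), add(Z, Z))))))))
  →19  S(S(S(S(S(S(S(add(add(SZ, mul(Z, Z)), add(Z, Z)))))))))
  →20  S(S(S(S(S(S(S(add(S(add(Z, mul(Z, Z))), add(Z, Z)))))))))
  →21  S(S(S(S(S(S(S(S(add(add(Z, mul(Z, Z)), add(Z, Z))))))))))
  →22  S(S(S(S(S(S(S(S(add(mul(Z, Z), add(Z, Z))))))))))
  →23  S(S(S(S(S(S(S(S(add(Z, add(Z, Z))))))))))
  →24  S(S(S(S(S(S(S(S(add(Z, Z)))))))))
  →25  S^8(Z)

Answer: YES — reaches normal form S^8(Z) in 25 ≤ 26 steps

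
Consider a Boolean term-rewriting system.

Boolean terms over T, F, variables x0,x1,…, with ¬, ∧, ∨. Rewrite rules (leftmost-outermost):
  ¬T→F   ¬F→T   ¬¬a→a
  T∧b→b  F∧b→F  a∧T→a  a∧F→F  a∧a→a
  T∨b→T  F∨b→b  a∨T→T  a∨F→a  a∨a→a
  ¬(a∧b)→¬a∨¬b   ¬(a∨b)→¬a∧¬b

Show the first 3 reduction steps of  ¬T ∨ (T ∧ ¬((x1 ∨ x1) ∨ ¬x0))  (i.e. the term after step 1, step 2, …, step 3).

Answer: after 3 steps: ¬((x1 ∨ x1) ∨ ¬x0)

Derivation:
  start: ¬T ∨ (T ∧ ¬((x1 ∨ x1) ∨ ¬x0))
  step 1: F ∨ (T ∧ ¬((x1 ∨ x1) ∨ ¬x0))
  step 2: T ∧ ¬((x1 ∨ x1) ∨ ¬x0)
  step 3: ¬((x1 ∨ x1) ∨ ¬x0)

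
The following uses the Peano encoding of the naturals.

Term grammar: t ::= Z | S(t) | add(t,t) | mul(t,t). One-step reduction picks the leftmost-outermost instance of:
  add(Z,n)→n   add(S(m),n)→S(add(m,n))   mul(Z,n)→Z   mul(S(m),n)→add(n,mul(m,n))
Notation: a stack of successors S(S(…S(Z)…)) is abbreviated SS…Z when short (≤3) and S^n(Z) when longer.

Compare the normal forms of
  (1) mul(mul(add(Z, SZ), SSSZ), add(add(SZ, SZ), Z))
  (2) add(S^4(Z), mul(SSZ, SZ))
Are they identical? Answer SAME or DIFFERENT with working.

Answer: SAME — A ⇓ S^6(Z), B ⇓ S^6(Z)

Reduction:
Term A:
  start: mul(mul(add(Z, SZ), SSSZ), add(add(SZ, SZ), Z))
  [1] mul(mul(SZ, SSSZ), add(add(SZ, SZ), Z))
  [2] mul(add(SSSZ, mul(Z, SSSZ)), add(add(SZ, SZ), Z))
  [3] mul(S(add(SSZ, mul(Z, SSSZ))), add(add(SZ, SZ), Z))
  [4] add(add(add(SZ, SZ), Z), mul(add(SSZ, mul(Z, SSSZ)), add(add(SZ, SZ), Z)))
  [5] add(add(S(add(Z, SZ)), Z), mul(add(SSZ, mul(Z, SSSZ)), add(add(SZ, SZ), Z)))
  [6] add(S(add(add(Z, SZ), Z)), mul(add(SSZ, mul(Z, SSSZ)), add(add(SZ, SZ), Z)))
  [7] S(add(add(add(Z, SZ), Z), mul(add(SSZ, mul(Z, SSSZ)), add(add(SZ, SZ), Z))))
  [8] S(add(add(SZ, Z), mul(add(SSZ, mul(Z, SSSZ)), add(add(SZ, SZ), Z))))
  [9] S(add(S(add(Z, Z)), mul(add(SSZ, mul(Z, SSSZ)), add(add(SZ, SZ), Z))))
  [10] S(S(add(add(Z, Z), mul(add(SSZ, mul(Z, SSSZ)), add(add(SZ, SZ), Z)))))
  [11] S(S(add(Z, mul(add(SSZ, mul(Z, SSSZ)), add(add(SZ, SZ), Z)))))
  [12] S(S(mul(add(SSZ, mul(Z, SSSZ)), add(add(SZ, SZ), Z))))
  [13] S(S(mul(S(add(SZ, mul(Z, SSSZ))), add(add(SZ, SZ), Z))))
  [14] S(S(add(add(add(SZ, SZ), Z), mul(add(SZ, mul(Z, SSSZ)), add(add(SZ, SZ), Z)))))
  [15] S(S(add(add(S(add(Z, SZ)), Z), mul(add(SZ, mul(Z, SSSZ)), add(add(SZ, SZ), Z)))))
  [16] S(S(add(S(add(add(Z, SZ), Z)), mul(add(SZ, mul(Z, SSSZ)), add(add(SZ, SZ), Z)))))
  [17] S(S(S(add(add(add(Z, SZ), Z), mul(add(SZ, mul(Z, SSSZ)), add(add(SZ, SZ), Z))))))
  [18] S(S(S(add(add(SZ, Z), mul(add(SZ, mul(Z, SSSZ)), add(add(SZ, SZ), Z))))))
  [19] S(S(S(add(S(add(Z, Z)), mul(add(SZ, mul(Z, SSSZ)), add(add(SZ, SZ), Z))))))
  [20] S(S(S(S(add(add(Z, Z), mul(add(SZ, mul(Z, SSSZ)), add(add(SZ, SZ), Z)))))))
  [21] S(S(S(S(add(Z, mul(add(SZ, mul(Z, SSSZ)), add(add(SZ, SZ), Z)))))))
  [22] S(S(S(S(mul(add(SZ, mul(Z, SSSZ)), add(add(SZ, SZ), Z))))))
  [23] S(S(S(S(mul(S(add(Z, mul(Z, SSSZ))), add(add(SZ, SZ), Z))))))
  [24] S(S(S(S(add(add(add(SZ, SZ), Z), mul(add(Z, mul(Z, SSSZ)), add(add(SZ, SZ), Z)))))))
  [25] S(S(S(S(add(add(S(add(Z, SZ)), Z), mul(add(Z, mul(Z, SSSZ)), add(add(SZ, SZ), Z)))))))
  [26] S(S(S(S(add(S(add(add(Z, SZ), Z)), mul(add(Z, mul(Z, SSSZ)), add(add(SZ, SZ), Z)))))))
  [27] S(S(S(S(S(add(add(add(Z, SZ), Z), mul(add(Z, mul(Z, SSSZ)), add(add(SZ, SZ), Z))))))))
  [28] S(S(S(S(S(add(add(SZ, Z), mul(add(Z, mul(Z, SSSZ)), add(add(SZ, SZ), Z))))))))
  [29] S(S(S(S(S(add(S(add(Z, Z)), mul(add(Z, mul(Z, SSSZ)), add(add(SZ, SZ), Z))))))))
  [30] S(S(S(S(S(S(add(add(Z, Z), mul(add(Z, mul(Z, SSSZ)), add(add(SZ, SZ), Z)))))))))
  [31] S(S(S(S(S(S(add(Z, mul(add(Z, mul(Z, SSSZ)), add(add(SZ, SZ), Z)))))))))
  [32] S(S(S(S(S(S(mul(add(Z, mul(Z, SSSZ)), add(add(SZ, SZ), Z))))))))
  [33] S(S(S(S(S(S(mul(mul(Z, SSSZ), add(add(SZ, SZ), Z))))))))
  [34] S(S(S(S(S(S(mul(Z, add(add(SZ, SZ), Z))))))))
  [35] S^6(Z)

Term B:
  start: add(S^4(Z), mul(SSZ, SZ))
  [1] S(add(SSSZ, mul(SSZ, SZ)))
  [2] S(S(add(SSZ, mul(SSZ, SZ))))
  [3] S(S(S(add(SZ, mul(SSZ, SZ)))))
  [4] S(S(S(S(add(Z, mul(SSZ, SZ))))))
  [5] S(S(S(S(mul(SSZ, SZ)))))
  [6] S(S(S(S(add(SZ, mul(SZ, SZ))))))
  [7] S(S(S(S(S(add(Z, mul(SZ, SZ)))))))
  [8] S(S(S(S(S(mul(SZ, SZ))))))
  [9] S(S(S(S(S(add(SZ, mul(Z, SZ)))))))
  [10] S(S(S(S(S(S(add(Z, mul(Z, SZ))))))))
  [11] S(S(S(S(S(S(mul(Z, SZ)))))))
  [12] S^6(Z)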